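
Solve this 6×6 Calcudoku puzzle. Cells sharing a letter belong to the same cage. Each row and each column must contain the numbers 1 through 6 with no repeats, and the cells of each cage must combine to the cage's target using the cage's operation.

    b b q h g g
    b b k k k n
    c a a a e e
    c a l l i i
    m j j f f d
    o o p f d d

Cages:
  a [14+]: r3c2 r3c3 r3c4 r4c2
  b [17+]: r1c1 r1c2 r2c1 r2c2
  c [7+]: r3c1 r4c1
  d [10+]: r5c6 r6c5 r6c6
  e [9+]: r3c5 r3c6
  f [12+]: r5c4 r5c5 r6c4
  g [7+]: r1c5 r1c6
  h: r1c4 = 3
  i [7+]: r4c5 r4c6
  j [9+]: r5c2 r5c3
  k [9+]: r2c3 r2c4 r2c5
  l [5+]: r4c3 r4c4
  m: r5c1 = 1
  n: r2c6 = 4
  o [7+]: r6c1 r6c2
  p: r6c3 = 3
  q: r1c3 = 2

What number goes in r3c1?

4

Q is a freebie; hence r1c3 = 2.
Cage h is given, leaving r1c4 = 3.
Cage n is given, which forces r2c6 = 4.
Cage m is a single given cell, so r5c1 = 1.
Cage p is given, which forces r6c3 = 3.
The only place for 6 in row 4 is r4c2.
Row 4 needs a 3, and only r4c1 is open for it.
Cage c's pair has sum 7, which forces r3c1 = 4.
4 is placed in column 1; hence r1c1 = 5.
Cage b has sum 17; hence r1c2 = 4.
The 4 cells of cage b must have sum 17, leaving r2c1 = 6.
Cage b has sum 17, leaving r2c2 = 2.
6 is placed in column 1, which forces r6c1 = 2.
The 3 cells of cage k must have sum 9, leaving r2c5 = 3.
Cage a needs sum 14; hence r3c4 = 2.
3 is placed in column 5, so r3c5 = 6.
6 is placed in row 3; hence r3c6 = 3.
Column 6 already has 3; hence r5c6 = 5.
Cage o's pair has sum 7, which forces r6c2 = 5.
6 is placed in column 5; hence r1c5 = 1.
The two cells of cage g must have sum 7, leaving r1c6 = 6.
Column 2 already has 5, so r3c2 = 1.
Cage a has sum 14, so r3c3 = 5.
The two cells of cage i must have sum 7, which forces r4c5 = 5.
Column 6 now contains 5, so r4c6 = 2.
Row 5 already has 5, leaving r5c2 = 3.
The two cells of cage j must have sum 9, so r5c3 = 6.
Row 5 now contains 6, which forces r5c4 = 4.
Cage f needs sum 12; hence r5c5 = 2.
Column 4 already has 4, which forces r6c4 = 6.
The 3 cells of cage d must have sum 10, leaving r6c5 = 4.
Cage d has sum 10; hence r6c6 = 1.
Column 3 already has 5, which forces r2c3 = 1.
Cage k needs sum 9, which forces r2c4 = 5.
The two cells of cage l must have sum 5, leaving r4c3 = 4.
Column 4 already has 4; hence r4c4 = 1.
The full grid is 5 4 2 3 1 6 / 6 2 1 5 3 4 / 4 1 5 2 6 3 / 3 6 4 1 5 2 / 1 3 6 4 2 5 / 2 5 3 6 4 1.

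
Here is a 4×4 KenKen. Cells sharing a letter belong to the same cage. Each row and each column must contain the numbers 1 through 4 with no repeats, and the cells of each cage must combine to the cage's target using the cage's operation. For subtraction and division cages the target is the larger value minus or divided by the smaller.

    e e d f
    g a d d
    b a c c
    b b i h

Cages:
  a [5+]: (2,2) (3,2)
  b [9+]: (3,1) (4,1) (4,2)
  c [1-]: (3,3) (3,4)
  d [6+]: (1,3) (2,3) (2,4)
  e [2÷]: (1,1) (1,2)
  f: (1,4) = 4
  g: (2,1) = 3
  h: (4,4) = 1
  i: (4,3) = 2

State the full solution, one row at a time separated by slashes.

1 2 3 4 / 3 4 1 2 / 2 1 4 3 / 4 3 2 1

Cage f is given; hence (1,4) = 4.
Cage g is a single given cell, leaving (2,1) = 3.
Cage i is a single given cell; hence (4,3) = 2.
Cage h is given, so (4,4) = 1.
Cage d has sum 6; hence (1,3) = 3.
The 3 cells of cage d must have sum 6, leaving (2,3) = 1.
Column 4 already has 1; hence (2,4) = 2.
Cage b has sum 9; hence (3,1) = 2.
Column 3 now contains 1, leaving (3,3) = 4.
2 is placed in column 4, which forces (3,4) = 3.
1 is placed in row 4, leaving (4,1) = 4.
Cage b has sum 9, which forces (4,2) = 3.
Column 1 already has 2, which forces (1,1) = 1.
Cage e needs two cells with quotient 2, leaving (1,2) = 2.
Row 2 already has 2, so (2,2) = 4.
Row 3 already has 3, which forces (3,2) = 1.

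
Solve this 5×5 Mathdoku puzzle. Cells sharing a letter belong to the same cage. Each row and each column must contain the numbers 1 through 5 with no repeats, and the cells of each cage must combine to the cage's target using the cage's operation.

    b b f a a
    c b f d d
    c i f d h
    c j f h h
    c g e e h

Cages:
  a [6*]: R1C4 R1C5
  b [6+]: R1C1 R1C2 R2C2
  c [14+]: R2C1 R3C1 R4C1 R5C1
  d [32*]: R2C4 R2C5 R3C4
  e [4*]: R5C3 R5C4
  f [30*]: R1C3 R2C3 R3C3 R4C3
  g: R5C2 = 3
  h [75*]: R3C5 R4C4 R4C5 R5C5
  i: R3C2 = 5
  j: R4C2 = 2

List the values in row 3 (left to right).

Cage d needs product 32, so R2C4 = 2.
Cage d has product 32, which forces R2C5 = 4.
I is a freebie, which forces R3C2 = 5.
Cage d has product 32; hence R3C4 = 4.
Cage j is a single given cell, so R4C2 = 2.
Cage h has product 75, so R4C4 = 5.
Cage g is a single given cell; hence R5C2 = 3.
Column 4 now contains 4, leaving R5C4 = 1.
Row 5 already has 1, leaving R5C5 = 5.
Cage b needs sum 6, so R1C1 = 1.
Cage b needs sum 6, so R1C2 = 4.
2 is placed in column 4; hence R1C4 = 3.
Cage a needs two cells with product 6, leaving R1C5 = 2.
Cage c has sum 14, so R2C1 = 5.
Column 2 already has 3, leaving R2C2 = 1.
Row 2 already has 1, which forces R2C3 = 3.
Column 3 already has 3, so R4C3 = 1.
Row 4 already has 1, which forces R4C5 = 3.
Row 5 already has 1, so R5C3 = 4.
2 is placed in row 1, leaving R1C3 = 5.
Cage c has sum 14, so R3C1 = 3.
1 is placed in column 3, leaving R3C3 = 2.
3 is placed in column 5, so R3C5 = 1.
3 is placed in row 4, which forces R4C1 = 4.
Row 5 already has 4, leaving R5C1 = 2.
The full grid is 1 4 5 3 2 / 5 1 3 2 4 / 3 5 2 4 1 / 4 2 1 5 3 / 2 3 4 1 5.

3 5 2 4 1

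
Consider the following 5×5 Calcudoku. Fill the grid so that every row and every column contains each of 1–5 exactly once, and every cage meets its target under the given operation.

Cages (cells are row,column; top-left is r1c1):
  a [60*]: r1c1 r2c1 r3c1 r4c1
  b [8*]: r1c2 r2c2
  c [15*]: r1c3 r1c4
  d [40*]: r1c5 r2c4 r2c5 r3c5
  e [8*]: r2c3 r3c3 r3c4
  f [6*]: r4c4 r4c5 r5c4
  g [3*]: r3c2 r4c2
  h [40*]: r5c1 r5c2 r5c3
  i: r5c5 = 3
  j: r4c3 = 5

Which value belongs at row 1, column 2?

Cage j is a single given cell; hence r4c3 = 5.
Cage i is a single given cell, which forces r5c5 = 3.
Column 3 now contains 5, leaving r1c3 = 3.
The two cells of cage c must have product 15; hence r1c4 = 5.
The 3 cells of cage f must have product 6; hence r4c4 = 3.
Cage g needs two cells with product 3, leaving r3c2 = 3.
Row 4 now contains 3, leaving r4c2 = 1.
Row 4 already has 1, leaving r4c5 = 2.
Cage a needs product 60; hence r1c1 = 1.
Row 1 already has 1, which forces r1c5 = 4.
Cage a has product 60; hence r2c1 = 3.
The 4 cells of cage d must have product 40; hence r2c4 = 2.
Row 3 now contains 3; hence r3c1 = 5.
Row 3 already has 5; hence r3c5 = 1.
Row 4 already has 1, so r4c1 = 4.
4 is placed in column 1, so r5c1 = 2.
2 is placed in row 5, so r5c3 = 4.
Cage f has product 6, which forces r5c4 = 1.
Row 1 now contains 4, so r1c2 = 2.
Row 2 already has 2, which forces r2c2 = 4.
Column 3 already has 4, so r2c3 = 1.
Column 5 now contains 1, so r2c5 = 5.
Column 3 already has 4; hence r3c3 = 2.
1 is placed in row 3, leaving r3c4 = 4.
Row 5 now contains 4, leaving r5c2 = 5.
Completed grid: 1 2 3 5 4 / 3 4 1 2 5 / 5 3 2 4 1 / 4 1 5 3 2 / 2 5 4 1 3.

2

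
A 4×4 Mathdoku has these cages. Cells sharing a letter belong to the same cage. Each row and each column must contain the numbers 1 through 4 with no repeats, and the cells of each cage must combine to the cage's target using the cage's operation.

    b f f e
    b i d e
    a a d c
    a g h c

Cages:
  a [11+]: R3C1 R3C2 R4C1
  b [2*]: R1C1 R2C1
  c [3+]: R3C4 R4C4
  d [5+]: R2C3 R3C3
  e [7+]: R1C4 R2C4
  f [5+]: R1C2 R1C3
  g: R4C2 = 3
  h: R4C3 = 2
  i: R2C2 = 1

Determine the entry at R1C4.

4

Cage i is given, so R2C2 = 1.
Cage a has sum 11, leaving R3C1 = 3.
Cage a has sum 11, which forces R3C2 = 4.
Cage a needs sum 11, so R4C1 = 4.
Cage g is a single given cell, leaving R4C2 = 3.
Cage h is given, which forces R4C3 = 2.
Row 4 now contains 2, so R4C4 = 1.
Cage b's pair has product 2, so R1C1 = 1.
3 is placed in column 2; hence R1C2 = 2.
Cage f needs two cells with sum 5, leaving R1C3 = 3.
3 is placed in row 1, so R1C4 = 4.
1 is placed in row 2, so R2C1 = 2.
Cage d needs two cells with sum 5, which forces R2C3 = 4.
Column 4 already has 4; hence R2C4 = 3.
Column 3 already has 2, so R3C3 = 1.
Column 4 now contains 1; hence R3C4 = 2.
The full grid is 1 2 3 4 / 2 1 4 3 / 3 4 1 2 / 4 3 2 1.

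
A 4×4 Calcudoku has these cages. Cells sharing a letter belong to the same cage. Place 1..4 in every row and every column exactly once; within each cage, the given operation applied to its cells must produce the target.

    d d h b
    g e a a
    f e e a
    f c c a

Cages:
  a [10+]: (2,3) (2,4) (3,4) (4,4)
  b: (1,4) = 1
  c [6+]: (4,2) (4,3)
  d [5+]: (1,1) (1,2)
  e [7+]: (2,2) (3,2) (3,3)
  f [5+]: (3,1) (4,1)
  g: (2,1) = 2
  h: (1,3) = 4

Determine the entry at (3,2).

H is a freebie, which forces (1,3) = 4.
B is a freebie; hence (1,4) = 1.
Cage g is given, so (2,1) = 2.
Column 3 now contains 4; hence (4,3) = 2.
Column 1 now contains 2, which forces (1,1) = 3.
Cage d's pair has sum 5; hence (1,2) = 2.
Cage a has sum 10, leaving (2,3) = 1.
2 is placed in column 2; hence (3,2) = 1.
Column 3 already has 1, which forces (3,3) = 3.
The 4 cells of cage a must have sum 10; hence (3,4) = 2.
Row 4 now contains 2; hence (4,2) = 4.
4 is placed in row 4; hence (4,4) = 3.
Column 2 now contains 4, so (2,2) = 3.
Column 4 now contains 3, which forces (2,4) = 4.
Row 3 already has 1, leaving (3,1) = 4.
4 is placed in row 4, so (4,1) = 1.
The full grid is 3 2 4 1 / 2 3 1 4 / 4 1 3 2 / 1 4 2 3.

1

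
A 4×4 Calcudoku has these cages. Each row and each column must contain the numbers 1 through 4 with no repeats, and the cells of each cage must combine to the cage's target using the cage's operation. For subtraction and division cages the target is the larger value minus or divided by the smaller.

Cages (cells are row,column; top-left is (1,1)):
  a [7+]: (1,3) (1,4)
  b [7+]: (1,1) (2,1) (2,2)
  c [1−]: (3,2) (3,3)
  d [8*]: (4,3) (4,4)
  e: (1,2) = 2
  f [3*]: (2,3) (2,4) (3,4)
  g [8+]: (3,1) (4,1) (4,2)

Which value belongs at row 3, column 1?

Cage e is a single given cell; hence (1,2) = 2.
Cage f has product 3, leaving (2,3) = 1.
The 3 cells of cage f must have product 3, so (2,4) = 3.
Cage f needs product 3, which forces (3,4) = 1.
Cage b has sum 7, leaving (1,1) = 1.
Cage a's pair has sum 7, so (1,3) = 3.
Column 4 already has 3, which forces (1,4) = 4.
Cage b has sum 7, which forces (2,1) = 2.
3 is placed in row 2; hence (2,2) = 4.
Column 2 already has 4, leaving (3,2) = 3.
Column 2 now contains 3, leaving (4,2) = 1.
Column 4 already has 4, so (4,4) = 2.
3 is placed in row 3, leaving (3,1) = 4.
4 is placed in row 3, which forces (3,3) = 2.
Cage g needs sum 8; hence (4,1) = 3.
Row 4 now contains 2, so (4,3) = 4.
Filled in: 1 2 3 4 / 2 4 1 3 / 4 3 2 1 / 3 1 4 2.

4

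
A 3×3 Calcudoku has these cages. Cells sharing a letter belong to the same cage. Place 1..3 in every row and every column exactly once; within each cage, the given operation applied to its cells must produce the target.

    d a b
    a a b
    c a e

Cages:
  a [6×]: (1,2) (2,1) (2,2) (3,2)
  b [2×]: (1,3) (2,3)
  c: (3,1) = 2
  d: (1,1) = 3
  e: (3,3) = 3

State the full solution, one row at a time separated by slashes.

3 2 1 / 1 3 2 / 2 1 3

Cage d is a single given cell; hence (1,1) = 3.
Cage a has product 6, which forces (2,1) = 1.
1 is placed in row 2, so (2,3) = 2.
C is a freebie, leaving (3,1) = 2.
E is a freebie; hence (3,3) = 3.
The 4 cells of cage a must have product 6, so (1,2) = 2.
Column 3 already has 2, so (1,3) = 1.
Row 2 now contains 2, leaving (2,2) = 3.
Row 3 now contains 3, so (3,2) = 1.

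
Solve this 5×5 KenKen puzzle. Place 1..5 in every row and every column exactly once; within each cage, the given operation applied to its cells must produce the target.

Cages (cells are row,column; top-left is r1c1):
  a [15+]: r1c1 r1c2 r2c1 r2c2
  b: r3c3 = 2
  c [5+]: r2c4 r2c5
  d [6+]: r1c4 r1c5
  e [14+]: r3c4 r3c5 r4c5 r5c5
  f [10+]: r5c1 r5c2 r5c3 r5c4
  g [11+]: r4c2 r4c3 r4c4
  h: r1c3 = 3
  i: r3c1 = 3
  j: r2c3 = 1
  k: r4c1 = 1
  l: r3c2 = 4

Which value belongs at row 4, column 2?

Cage h is a single given cell, which forces r1c3 = 3.
Cage j is a single given cell, so r2c3 = 1.
Cage i is given; hence r3c1 = 3.
L is a freebie, so r3c2 = 4.
Cage b is given, leaving r3c3 = 2.
Row 3 now contains 2, so r3c4 = 5.
Row 3 now contains 5, so r3c5 = 1.
K is a freebie, leaving r4c1 = 1.
2 is placed in column 3, leaving r5c3 = 4.
Cage g has sum 11, leaving r4c2 = 2.
4 is placed in column 3, so r4c3 = 5.
Cage g has sum 11, which forces r4c4 = 4.
Row 4 already has 5, so r4c5 = 3.
Row 5 now contains 4; hence r5c1 = 2.
3 is placed in column 5, which forces r5c5 = 5.
Column 1 now contains 2, leaving r1c1 = 5.
Cage a has sum 15; hence r1c2 = 1.
Cage d needs two cells with sum 6, so r1c4 = 2.
The two cells of cage d must have sum 6, so r1c5 = 4.
Cage a needs sum 15, leaving r2c1 = 4.
Cage a has sum 15, leaving r2c2 = 5.
The two cells of cage c must have sum 5, leaving r2c4 = 3.
3 is placed in column 5, so r2c5 = 2.
1 is placed in column 2, which forces r5c2 = 3.
Column 4 already has 3; hence r5c4 = 1.
The full grid is 5 1 3 2 4 / 4 5 1 3 2 / 3 4 2 5 1 / 1 2 5 4 3 / 2 3 4 1 5.

2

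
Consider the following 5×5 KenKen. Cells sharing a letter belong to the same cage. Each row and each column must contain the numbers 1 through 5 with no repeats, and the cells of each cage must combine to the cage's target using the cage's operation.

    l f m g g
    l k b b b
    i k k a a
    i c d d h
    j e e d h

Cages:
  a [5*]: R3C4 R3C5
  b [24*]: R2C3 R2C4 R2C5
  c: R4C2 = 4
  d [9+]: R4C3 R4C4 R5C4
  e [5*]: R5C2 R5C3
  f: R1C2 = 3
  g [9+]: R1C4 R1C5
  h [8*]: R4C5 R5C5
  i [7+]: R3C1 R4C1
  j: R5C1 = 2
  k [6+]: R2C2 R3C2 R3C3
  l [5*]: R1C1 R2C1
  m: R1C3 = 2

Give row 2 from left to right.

Cage f is a single given cell, which forces R1C2 = 3.
Cage m is a single given cell, so R1C3 = 2.
Cage c is given, leaving R4C2 = 4.
Row 4 already has 4; hence R4C5 = 2.
Cage j is a single given cell, leaving R5C1 = 2.
Column 5 now contains 2, which forces R5C5 = 4.
The two cells of cage g must have sum 9, which forces R1C4 = 4.
4 is placed in column 5, leaving R1C5 = 5.
Cage b needs product 24, so R2C3 = 4.
Cage b has product 24, which forces R2C4 = 2.
4 is placed in column 5, which forces R2C5 = 3.
Cage i's pair has sum 7, which forces R3C1 = 4.
Cage k has sum 6; hence R3C3 = 3.
5 is placed in column 5, so R3C5 = 1.
Cage i's pair has sum 7, which forces R4C1 = 3.
Row 1 already has 5, leaving R1C1 = 1.
Cage l needs two cells with product 5, so R2C1 = 5.
2 is placed in row 2; hence R2C2 = 1.
Row 3 already has 1; hence R3C2 = 2.
Row 3 already has 1, so R3C4 = 5.
Column 4 now contains 5, so R4C4 = 1.
Column 2 now contains 1, which forces R5C2 = 5.
Row 5 now contains 5, leaving R5C3 = 1.
The 3 cells of cage d must have sum 9, leaving R5C4 = 3.
Row 4 now contains 1; hence R4C3 = 5.
Filled in: 1 3 2 4 5 / 5 1 4 2 3 / 4 2 3 5 1 / 3 4 5 1 2 / 2 5 1 3 4.

5 1 4 2 3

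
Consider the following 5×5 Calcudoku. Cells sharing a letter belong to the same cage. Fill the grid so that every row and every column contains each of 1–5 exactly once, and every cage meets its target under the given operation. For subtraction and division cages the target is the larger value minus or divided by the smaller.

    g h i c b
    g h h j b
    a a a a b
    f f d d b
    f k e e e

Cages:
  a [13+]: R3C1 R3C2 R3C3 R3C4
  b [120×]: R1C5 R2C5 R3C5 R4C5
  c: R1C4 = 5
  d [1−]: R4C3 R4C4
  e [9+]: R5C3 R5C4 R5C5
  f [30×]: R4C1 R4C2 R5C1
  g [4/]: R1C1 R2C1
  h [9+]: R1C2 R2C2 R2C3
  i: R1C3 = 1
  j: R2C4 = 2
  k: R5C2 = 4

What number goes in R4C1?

Cage i is given, which forces R1C3 = 1.
C is a freebie; hence R1C4 = 5.
J is a freebie, so R2C4 = 2.
Cage k is a single given cell, which forces R5C2 = 4.
Row 1 now contains 1, so R1C1 = 4.
Cage g's pair has quotient 4; hence R2C1 = 1.
Row 2 already has 1, which forces R2C2 = 3.
3 is placed in column 2, so R1C2 = 2.
2 is placed in row 1, leaving R1C5 = 3.
The 3 cells of cage h must have sum 9, so R2C3 = 4.
4 is placed in row 2, leaving R2C5 = 5.
Column 2 already has 2, leaving R4C2 = 5.
Column 5 now contains 5, leaving R5C5 = 1.
Column 2 already has 5; hence R3C2 = 1.
The 4 cells of cage a must have sum 13, which forces R3C4 = 4.
4 is placed in row 3, leaving R3C5 = 2.
Column 5 already has 2, which forces R4C5 = 4.
The 3 cells of cage e must have sum 9, which forces R5C3 = 5.
Row 5 already has 1, leaving R5C4 = 3.
The 4 cells of cage a must have sum 13, which forces R3C1 = 5.
Column 3 already has 5, so R3C3 = 3.
Cage f needs product 30; hence R4C1 = 3.
The two cells of cage d must have difference 1, leaving R4C3 = 2.
3 is placed in column 4, which forces R4C4 = 1.
3 is placed in row 5, which forces R5C1 = 2.
Completed grid: 4 2 1 5 3 / 1 3 4 2 5 / 5 1 3 4 2 / 3 5 2 1 4 / 2 4 5 3 1.

3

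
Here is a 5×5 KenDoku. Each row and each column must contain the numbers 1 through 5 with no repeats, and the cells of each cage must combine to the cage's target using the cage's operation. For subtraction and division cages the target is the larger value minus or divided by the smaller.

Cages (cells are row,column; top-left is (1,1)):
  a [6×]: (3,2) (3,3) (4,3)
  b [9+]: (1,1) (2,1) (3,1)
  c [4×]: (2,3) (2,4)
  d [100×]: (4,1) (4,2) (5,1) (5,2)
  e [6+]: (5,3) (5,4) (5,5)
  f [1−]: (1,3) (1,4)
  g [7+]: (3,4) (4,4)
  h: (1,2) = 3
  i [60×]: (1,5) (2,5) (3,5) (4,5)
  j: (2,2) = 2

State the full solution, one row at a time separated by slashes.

Cage h is a single given cell, so (1,2) = 3.
Cage j is given; hence (2,2) = 2.
Column 2 now contains 2, which forces (3,2) = 1.
The only place for 4 in row 5 is (5,2).
Cage d has product 100; hence (4,1) = 1.
Column 2 already has 4; hence (4,2) = 5.
Cage d needs product 100, which forces (5,1) = 5.
Row 2 needs a 5, and only (2,5) is open for it.
Cage i has product 60; hence (1,5) = 1.
The only place for 2 in row 1 is (1,1).
The only place for 3 in row 2 is (2,1).
Column 1 now contains 3, so (3,1) = 4.
4 is placed in row 3, which forces (3,5) = 3.
3 is placed in column 5, leaving (4,5) = 4.
3 is placed in column 5, which forces (5,5) = 2.
3 is placed in row 3, which forces (3,3) = 2.
3 is placed in row 3; hence (3,4) = 5.
Cage a needs product 6; hence (4,3) = 3.
The two cells of cage g must have sum 7; hence (4,4) = 2.
Column 3 already has 3, so (5,3) = 1.
Row 5 now contains 1, so (5,4) = 3.
The two cells of cage f must have difference 1, which forces (1,3) = 5.
Column 4 now contains 5, leaving (1,4) = 4.
Column 3 already has 1, leaving (2,3) = 4.
Cage c needs two cells with product 4, so (2,4) = 1.

2 3 5 4 1 / 3 2 4 1 5 / 4 1 2 5 3 / 1 5 3 2 4 / 5 4 1 3 2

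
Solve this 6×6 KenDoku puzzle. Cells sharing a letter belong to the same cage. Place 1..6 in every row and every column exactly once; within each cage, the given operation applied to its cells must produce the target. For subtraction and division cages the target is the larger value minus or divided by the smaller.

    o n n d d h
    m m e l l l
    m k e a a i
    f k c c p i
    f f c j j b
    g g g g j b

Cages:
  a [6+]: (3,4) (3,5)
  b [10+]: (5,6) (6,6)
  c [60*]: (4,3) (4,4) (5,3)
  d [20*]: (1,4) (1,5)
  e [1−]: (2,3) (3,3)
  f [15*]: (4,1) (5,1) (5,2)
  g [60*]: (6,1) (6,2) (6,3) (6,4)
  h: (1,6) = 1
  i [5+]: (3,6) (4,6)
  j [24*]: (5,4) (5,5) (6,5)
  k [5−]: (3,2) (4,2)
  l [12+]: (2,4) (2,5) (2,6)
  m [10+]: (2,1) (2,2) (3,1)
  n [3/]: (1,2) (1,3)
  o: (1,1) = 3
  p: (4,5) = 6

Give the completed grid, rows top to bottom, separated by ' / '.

3 2 6 5 4 1 / 2 4 3 6 1 5 / 4 6 2 1 5 3 / 5 1 4 3 6 2 / 1 3 5 4 2 6 / 6 5 1 2 3 4

Cage o is a single given cell, leaving (1,1) = 3.
H is a freebie, leaving (1,6) = 1.
Cage p is given, leaving (4,5) = 6.
Cage k's pair has difference 5, so (3,2) = 6.
6 is placed in row 4, leaving (4,2) = 1.
The 3 cells of cage f must have product 15, leaving (5,2) = 3.
6 is placed in column 2, so (1,2) = 2.
Cage n's pair has quotient 3, leaving (1,3) = 6.
Row 4 already has 1, so (4,1) = 5.
Cage f needs product 15, leaving (5,1) = 1.
Cage m has sum 10, which forces (2,1) = 2.
Cage m needs sum 10; hence (2,2) = 4.
Cage m needs sum 10, which forces (3,1) = 4.
The 3 cells of cage c must have product 60, so (5,3) = 5.
Column 1 now contains 4; hence (6,1) = 6.
Cage g needs product 60; hence (6,2) = 5.
Row 6 now contains 6, which forces (6,6) = 4.
The two cells of cage e must have difference 1, so (3,3) = 2.
Row 3 now contains 2; hence (3,6) = 3.
Column 6 already has 3; hence (4,6) = 2.
4 is placed in column 6, so (5,6) = 6.
Column 3 already has 2, which forces (6,3) = 1.
Row 6 now contains 1, which forces (6,4) = 2.
Row 6 now contains 1, leaving (6,5) = 3.
1 is placed in column 3, leaving (2,3) = 3.
The 3 cells of cage l must have sum 12, so (2,4) = 6.
Cage l has sum 12, so (2,5) = 1.
Column 6 already has 6, which forces (2,6) = 5.
1 is placed in column 5; hence (3,5) = 5.
Column 3 now contains 3, so (4,3) = 4.
4 is placed in row 4; hence (4,4) = 3.
Column 4 already has 2, leaving (5,4) = 4.
The 3 cells of cage j must have product 24, leaving (5,5) = 2.
Column 4 now contains 4, so (1,4) = 5.
Column 5 now contains 5, which forces (1,5) = 4.
Row 3 already has 5; hence (3,4) = 1.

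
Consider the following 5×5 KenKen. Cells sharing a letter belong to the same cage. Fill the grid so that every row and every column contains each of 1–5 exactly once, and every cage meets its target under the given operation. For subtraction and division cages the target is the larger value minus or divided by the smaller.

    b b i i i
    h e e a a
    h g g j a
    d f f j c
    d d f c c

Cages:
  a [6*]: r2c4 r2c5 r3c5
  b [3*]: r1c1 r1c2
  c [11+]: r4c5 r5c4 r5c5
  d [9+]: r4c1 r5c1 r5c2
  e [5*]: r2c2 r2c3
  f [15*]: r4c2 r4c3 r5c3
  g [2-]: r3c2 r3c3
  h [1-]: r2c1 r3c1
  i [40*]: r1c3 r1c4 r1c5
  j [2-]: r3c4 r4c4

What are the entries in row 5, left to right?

3 4 1 5 2

Row 2 needs a 4, and only r2c1 is open for it.
Cage a needs product 6; hence r3c5 = 1.
In column 4, 1 can only go at r4c4, so r4c4 = 1.
The two cells of cage j must have difference 2, leaving r3c4 = 3.
Cage f needs product 15, leaving r5c3 = 1.
Cage e's pair has product 5; hence r2c2 = 1.
Column 3 already has 1, leaving r2c3 = 5.
Column 4 now contains 3; hence r2c4 = 2.
The 3 cells of cage a must have product 6, which forces r2c5 = 3.
Row 3 already has 3, so r3c1 = 5.
5 is placed in column 3; hence r4c3 = 3.
The two cells of cage b must have product 3, leaving r1c1 = 1.
1 is placed in column 2; hence r1c2 = 3.
3 is placed in row 4, which forces r4c1 = 2.
3 is placed in row 4, which forces r4c2 = 5.
Row 4 now contains 5, which forces r4c5 = 4.
Cage d has sum 9, so r5c1 = 3.
Cage d needs sum 9; hence r5c2 = 4.
4 is placed in row 5, so r5c4 = 5.
Row 5 now contains 5, which forces r5c5 = 2.
Cage i has product 40, so r1c3 = 2.
Column 4 already has 5; hence r1c4 = 4.
2 is placed in column 5, which forces r1c5 = 5.
Column 2 now contains 4, so r3c2 = 2.
The two cells of cage g must have difference 2, leaving r3c3 = 4.
Completed grid: 1 3 2 4 5 / 4 1 5 2 3 / 5 2 4 3 1 / 2 5 3 1 4 / 3 4 1 5 2.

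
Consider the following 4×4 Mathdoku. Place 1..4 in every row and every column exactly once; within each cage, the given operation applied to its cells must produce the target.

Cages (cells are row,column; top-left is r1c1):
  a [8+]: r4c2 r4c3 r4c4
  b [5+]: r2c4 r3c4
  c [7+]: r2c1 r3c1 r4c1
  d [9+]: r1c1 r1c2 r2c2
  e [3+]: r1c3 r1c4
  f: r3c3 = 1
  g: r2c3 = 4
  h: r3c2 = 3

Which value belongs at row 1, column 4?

G is a freebie, leaving r2c3 = 4.
H is a freebie, leaving r3c2 = 3.
Cage f is a single given cell; hence r3c3 = 1.
Column 3 already has 1, leaving r4c3 = 3.
Cage d has sum 9, which forces r1c1 = 3.
The 3 cells of cage d must have sum 9, leaving r1c2 = 4.
Column 3 already has 1, so r1c3 = 2.
The two cells of cage e must have sum 3, which forces r1c4 = 1.
Column 2 already has 3, leaving r2c2 = 2.
Column 4 already has 1, which forces r2c4 = 3.
Column 2 already has 4, so r4c2 = 1.
Column 4 already has 1; hence r4c4 = 4.
Row 2 now contains 2, leaving r2c1 = 1.
Cage c needs sum 7, which forces r3c1 = 4.
Column 4 already has 4, leaving r3c4 = 2.
Row 4 now contains 4, leaving r4c1 = 2.
The full grid is 3 4 2 1 / 1 2 4 3 / 4 3 1 2 / 2 1 3 4.

1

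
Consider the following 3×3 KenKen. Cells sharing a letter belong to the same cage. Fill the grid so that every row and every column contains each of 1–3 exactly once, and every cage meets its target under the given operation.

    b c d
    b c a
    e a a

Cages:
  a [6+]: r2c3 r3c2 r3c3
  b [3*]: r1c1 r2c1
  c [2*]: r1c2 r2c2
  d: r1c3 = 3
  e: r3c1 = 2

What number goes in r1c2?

Cage d is given, so r1c3 = 3.
E is a freebie; hence r3c1 = 2.
2 is placed in row 3, which forces r3c3 = 1.
Row 1 now contains 3, which forces r1c1 = 1.
Row 1 now contains 1; hence r1c2 = 2.
Cage b needs two cells with product 3, which forces r2c1 = 3.
Column 2 now contains 2; hence r2c2 = 1.
1 is placed in column 3; hence r2c3 = 2.
Row 3 now contains 1, which forces r3c2 = 3.
Filled in: 1 2 3 / 3 1 2 / 2 3 1.

2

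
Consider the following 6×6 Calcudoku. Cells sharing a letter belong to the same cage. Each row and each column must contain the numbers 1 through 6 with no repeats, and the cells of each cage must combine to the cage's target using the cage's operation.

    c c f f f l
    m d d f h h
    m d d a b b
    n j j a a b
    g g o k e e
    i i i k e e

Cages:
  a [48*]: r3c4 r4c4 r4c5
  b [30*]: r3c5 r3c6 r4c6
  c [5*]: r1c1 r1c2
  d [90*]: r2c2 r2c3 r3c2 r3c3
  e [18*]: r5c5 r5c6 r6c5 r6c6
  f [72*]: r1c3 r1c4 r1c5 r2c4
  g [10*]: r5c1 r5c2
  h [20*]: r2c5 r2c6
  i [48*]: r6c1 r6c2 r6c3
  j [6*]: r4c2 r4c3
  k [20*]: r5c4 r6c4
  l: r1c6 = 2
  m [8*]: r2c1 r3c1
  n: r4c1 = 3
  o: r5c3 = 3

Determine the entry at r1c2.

5

Cage l is given, so r1c6 = 2.
Cage n is given, leaving r4c1 = 3.
Cage o is given, so r5c3 = 3.
The only place for 2 in row 2 is r2c1.
2 is placed in column 1, leaving r3c1 = 4.
2 is placed in column 1, so r5c1 = 5.
Cage g needs two cells with product 10, which forces r5c2 = 2.
Row 5 already has 5, leaving r5c4 = 4.
Column 1 already has 4; hence r6c1 = 6.
Row 6 now contains 6, leaving r6c2 = 4.
Row 6 already has 4, so r6c3 = 2.
Column 4 now contains 4; hence r6c4 = 5.
Column 1 already has 5, so r1c1 = 1.
The two cells of cage c must have product 5, which forces r1c2 = 5.
Cage a has product 48, so r4c5 = 4.
Cage f has product 72, which forces r1c3 = 4.
Cage f needs product 72, which forces r2c4 = 1.
Column 5 now contains 4, leaving r2c5 = 5.
The two cells of cage h must have product 20, so r2c6 = 4.
Cage d has product 90, so r2c2 = 3.
Row 2 already has 5, so r2c3 = 6.
Cage d needs product 90, leaving r3c2 = 1.
Cage d needs product 90; hence r3c3 = 5.
Column 2 already has 1; hence r4c2 = 6.
Column 3 now contains 6, which forces r4c3 = 1.
6 is placed in row 4; hence r4c4 = 2.
Row 4 now contains 1, so r4c6 = 5.
Column 4 now contains 2, leaving r3c4 = 6.
Cage b has product 30, so r3c5 = 2.
Cage b has product 30, so r3c6 = 3.
Column 6 now contains 3; hence r6c6 = 1.
6 is placed in column 4; hence r1c4 = 3.
Cage f needs product 72; hence r1c5 = 6.
The 4 cells of cage e must have product 18, which forces r5c5 = 1.
1 is placed in column 6; hence r5c6 = 6.
Row 6 already has 1, so r6c5 = 3.
Filled in: 1 5 4 3 6 2 / 2 3 6 1 5 4 / 4 1 5 6 2 3 / 3 6 1 2 4 5 / 5 2 3 4 1 6 / 6 4 2 5 3 1.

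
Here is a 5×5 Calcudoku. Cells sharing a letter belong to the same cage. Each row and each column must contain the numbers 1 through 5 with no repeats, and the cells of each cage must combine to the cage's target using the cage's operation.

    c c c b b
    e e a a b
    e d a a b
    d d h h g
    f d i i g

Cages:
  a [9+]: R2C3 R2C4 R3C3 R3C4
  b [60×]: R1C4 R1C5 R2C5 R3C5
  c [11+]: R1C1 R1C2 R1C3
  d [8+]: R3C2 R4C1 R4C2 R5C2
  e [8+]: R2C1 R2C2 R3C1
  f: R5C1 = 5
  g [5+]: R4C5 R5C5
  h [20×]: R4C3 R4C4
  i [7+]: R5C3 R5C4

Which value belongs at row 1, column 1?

4

F is a freebie, which forces R5C1 = 5.
The two cells of cage g must have sum 5, leaving R4C5 = 3.
Cage g's pair has sum 5, so R5C5 = 2.
Cage b needs product 60, so R1C4 = 3.
Cage d needs sum 8; hence R3C2 = 4.
The 4 cells of cage d must have sum 8, which forces R4C1 = 1.
The 4 cells of cage d must have sum 8, so R4C2 = 2.
2 is placed in row 5; hence R5C2 = 1.
3 is placed in column 4, so R5C4 = 4.
2 is placed in column 2, so R1C2 = 5.
Cage e has sum 8, so R2C1 = 2.
Cage e has sum 8; hence R2C2 = 3.
Cage e needs sum 8, so R3C1 = 3.
Cage h's pair has product 20, which forces R4C3 = 4.
Column 4 already has 4; hence R4C4 = 5.
Row 5 now contains 4, so R5C3 = 3.
2 is placed in column 1, which forces R1C1 = 4.
Column 3 now contains 4, leaving R1C3 = 2.
Row 1 now contains 4, so R1C5 = 1.
Cage a has sum 9, so R2C3 = 5.
5 is placed in column 4, so R2C4 = 1.
Row 2 now contains 5, leaving R2C5 = 4.
The 4 cells of cage a must have sum 9, which forces R3C3 = 1.
Cage a needs sum 9, so R3C4 = 2.
Column 5 now contains 1, leaving R3C5 = 5.
The full grid is 4 5 2 3 1 / 2 3 5 1 4 / 3 4 1 2 5 / 1 2 4 5 3 / 5 1 3 4 2.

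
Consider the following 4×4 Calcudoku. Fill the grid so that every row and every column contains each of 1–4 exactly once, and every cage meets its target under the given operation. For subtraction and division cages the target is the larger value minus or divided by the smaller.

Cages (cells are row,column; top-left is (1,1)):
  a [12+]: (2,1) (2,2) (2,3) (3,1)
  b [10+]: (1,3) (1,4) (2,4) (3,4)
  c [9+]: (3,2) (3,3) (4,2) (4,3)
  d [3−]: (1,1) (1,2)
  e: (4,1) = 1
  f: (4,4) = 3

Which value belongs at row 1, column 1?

4

Cage e is given, which forces (4,1) = 1.
Cage f is a single given cell, which forces (4,4) = 3.
1 is placed in column 1, so (1,1) = 4.
The two cells of cage d must have difference 3; hence (1,2) = 1.
Cage b needs sum 10, leaving (1,3) = 3.
1 is placed in row 1, so (1,4) = 2.
Column 1 already has 4, which forces (3,1) = 3.
1 is placed in column 2; hence (3,2) = 2.
2 is placed in row 3, leaving (3,3) = 1.
Row 3 already has 1; hence (3,4) = 4.
Column 2 already has 2, which forces (4,2) = 4.
Row 4 already has 4, so (4,3) = 2.
3 is placed in column 1, leaving (2,1) = 2.
Column 2 now contains 4, so (2,2) = 3.
Column 3 already has 2, leaving (2,3) = 4.
4 is placed in column 4, which forces (2,4) = 1.
Filled in: 4 1 3 2 / 2 3 4 1 / 3 2 1 4 / 1 4 2 3.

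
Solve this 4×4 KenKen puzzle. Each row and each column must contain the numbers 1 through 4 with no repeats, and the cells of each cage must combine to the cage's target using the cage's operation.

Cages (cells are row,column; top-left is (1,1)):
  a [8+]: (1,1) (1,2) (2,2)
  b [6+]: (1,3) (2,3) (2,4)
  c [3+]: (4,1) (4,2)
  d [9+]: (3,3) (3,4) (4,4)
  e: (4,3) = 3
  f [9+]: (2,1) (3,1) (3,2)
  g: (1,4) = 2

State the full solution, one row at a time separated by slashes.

G is a freebie, leaving (1,4) = 2.
Cage e is a single given cell, which forces (4,3) = 3.
3 is placed in row 4; hence (4,4) = 4.
Column 3 already has 3; hence (1,3) = 1.
Cage a has sum 8; hence (2,2) = 1.
Row 2 already has 1, which forces (2,4) = 3.
Column 4 already has 3, leaving (3,4) = 1.
1 is placed in column 2; hence (4,2) = 2.
Cage b has sum 6; hence (2,3) = 2.
Cage d needs sum 9, so (3,3) = 4.
Row 4 already has 2; hence (4,1) = 1.
2 is placed in row 2, which forces (2,1) = 4.
The 3 cells of cage f must have sum 9, leaving (3,1) = 2.
Row 3 already has 4, so (3,2) = 3.
Column 1 already has 4, leaving (1,1) = 3.
Column 2 now contains 3; hence (1,2) = 4.

3 4 1 2 / 4 1 2 3 / 2 3 4 1 / 1 2 3 4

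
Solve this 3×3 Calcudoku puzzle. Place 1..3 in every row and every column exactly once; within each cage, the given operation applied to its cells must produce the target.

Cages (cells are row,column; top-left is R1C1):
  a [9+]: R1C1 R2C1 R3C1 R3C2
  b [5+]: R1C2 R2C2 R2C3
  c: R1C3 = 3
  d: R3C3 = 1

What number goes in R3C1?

C is a freebie, which forces R1C3 = 3.
Cage a has sum 9, so R3C2 = 3.
Cage d is given, so R3C3 = 1.
Cage a needs sum 9, so R1C1 = 1.
Cage b has sum 5, which forces R1C2 = 2.
Cage a needs sum 9, leaving R2C1 = 3.
Column 2 already has 3, leaving R2C2 = 1.
Column 3 already has 1, leaving R2C3 = 2.
Row 3 now contains 1, which forces R3C1 = 2.
Filled in: 1 2 3 / 3 1 2 / 2 3 1.

2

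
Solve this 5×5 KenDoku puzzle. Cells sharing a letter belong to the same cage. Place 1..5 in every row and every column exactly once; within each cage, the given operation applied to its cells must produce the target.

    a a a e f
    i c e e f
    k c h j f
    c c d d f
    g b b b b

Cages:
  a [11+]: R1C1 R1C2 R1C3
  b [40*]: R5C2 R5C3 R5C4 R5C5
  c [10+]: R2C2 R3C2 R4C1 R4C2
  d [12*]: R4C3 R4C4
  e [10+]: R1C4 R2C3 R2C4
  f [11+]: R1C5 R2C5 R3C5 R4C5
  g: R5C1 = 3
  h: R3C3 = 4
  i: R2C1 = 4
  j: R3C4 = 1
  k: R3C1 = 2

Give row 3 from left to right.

I is a freebie, leaving R2C1 = 4.
Cage k is a single given cell, which forces R3C1 = 2.
Cage h is a single given cell; hence R3C3 = 4.
J is a freebie, so R3C4 = 1.
4 is placed in column 3, which forces R4C3 = 3.
3 is placed in row 4, leaving R4C4 = 4.
Cage g is a single given cell, leaving R5C1 = 3.
2 is placed in column 1; hence R1C1 = 5.
Cage a needs sum 11; hence R1C2 = 4.
Cage a needs sum 11; hence R1C3 = 2.
2 is placed in row 1, so R1C4 = 3.
Row 1 now contains 3, which forces R1C5 = 1.
Cage c needs sum 10, so R2C2 = 1.
Column 3 now contains 2, which forces R2C3 = 5.
Row 2 already has 5; hence R2C4 = 2.
Row 2 now contains 2, which forces R2C5 = 3.
Cage c needs sum 10, which forces R3C2 = 3.
Column 5 already has 3, leaving R3C5 = 5.
3 is placed in row 4; hence R4C1 = 1.
Cage c has sum 10; hence R4C2 = 5.
Column 5 already has 5, so R4C5 = 2.
Column 2 already has 5; hence R5C2 = 2.
Column 3 already has 5; hence R5C3 = 1.
Column 4 already has 2, which forces R5C4 = 5.
Column 5 now contains 2, so R5C5 = 4.
Filled in: 5 4 2 3 1 / 4 1 5 2 3 / 2 3 4 1 5 / 1 5 3 4 2 / 3 2 1 5 4.

2 3 4 1 5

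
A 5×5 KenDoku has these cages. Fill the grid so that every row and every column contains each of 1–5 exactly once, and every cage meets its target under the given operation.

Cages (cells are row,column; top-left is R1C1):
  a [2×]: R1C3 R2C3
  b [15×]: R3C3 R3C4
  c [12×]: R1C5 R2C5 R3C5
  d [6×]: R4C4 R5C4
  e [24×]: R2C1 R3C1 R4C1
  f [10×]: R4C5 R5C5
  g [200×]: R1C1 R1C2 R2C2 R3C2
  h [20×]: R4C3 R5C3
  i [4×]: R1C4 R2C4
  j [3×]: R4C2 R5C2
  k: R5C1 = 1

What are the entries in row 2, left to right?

3 5 2 1 4

Cage g has product 200, so R1C1 = 5.
Cage k is a single given cell; hence R5C1 = 1.
1 is placed in row 5, which forces R5C2 = 3.
Row 5 now contains 3; hence R5C4 = 2.
Row 5 now contains 2, so R5C5 = 5.
Column 2 already has 3; hence R4C2 = 1.
Cage h's pair has product 20, leaving R4C3 = 5.
Column 4 already has 2, so R4C4 = 3.
5 is placed in column 5, which forces R4C5 = 2.
5 is placed in row 5, leaving R5C3 = 4.
Column 3 already has 5, so R3C3 = 3.
3 is placed in column 4, leaving R3C4 = 5.
2 is placed in row 4, so R4C1 = 4.
Cage e has product 24, leaving R2C1 = 3.
The 4 cells of cage g must have product 200, so R2C2 = 5.
Row 3 now contains 3, so R3C1 = 2.
Row 3 already has 2, which forces R3C2 = 4.
Row 3 now contains 4; hence R3C5 = 1.
Column 2 already has 4; hence R1C2 = 2.
Row 1 already has 2, which forces R1C3 = 1.
Row 1 now contains 1, leaving R1C4 = 4.
Cage c needs product 12, which forces R1C5 = 3.
Column 3 already has 1, so R2C3 = 2.
4 is placed in column 4; hence R2C4 = 1.
Column 5 now contains 1, which forces R2C5 = 4.
Filled in: 5 2 1 4 3 / 3 5 2 1 4 / 2 4 3 5 1 / 4 1 5 3 2 / 1 3 4 2 5.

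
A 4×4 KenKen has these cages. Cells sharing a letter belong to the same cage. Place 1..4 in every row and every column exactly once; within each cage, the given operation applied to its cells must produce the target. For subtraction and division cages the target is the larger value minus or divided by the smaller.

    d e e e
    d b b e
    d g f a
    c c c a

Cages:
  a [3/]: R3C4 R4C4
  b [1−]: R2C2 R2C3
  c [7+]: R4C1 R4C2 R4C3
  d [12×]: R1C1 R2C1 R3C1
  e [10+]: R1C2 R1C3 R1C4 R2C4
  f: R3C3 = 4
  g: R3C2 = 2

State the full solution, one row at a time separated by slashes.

4 1 3 2 / 1 3 2 4 / 3 2 4 1 / 2 4 1 3

G is a freebie, leaving R3C2 = 2.
Cage f is given, so R3C3 = 4.
The only place for 3 in row 4 is R4C4.
Column 4 already has 3, so R3C4 = 1.
1 is placed in row 3, so R3C1 = 3.
In row 1, 2 can only go at R1C4, so R1C4 = 2.
Column 4 now contains 2, so R2C4 = 4.
The 3 cells of cage d must have product 12; hence R1C1 = 4.
Row 2 already has 4, which forces R2C1 = 1.
Row 2 already has 1, which forces R2C2 = 3.
The two cells of cage b must have difference 1, which forces R2C3 = 2.
Column 1 already has 1; hence R4C1 = 2.
Column 3 now contains 2, leaving R4C3 = 1.
Column 2 now contains 3, so R1C2 = 1.
Column 3 already has 1, leaving R1C3 = 3.
Row 4 already has 1; hence R4C2 = 4.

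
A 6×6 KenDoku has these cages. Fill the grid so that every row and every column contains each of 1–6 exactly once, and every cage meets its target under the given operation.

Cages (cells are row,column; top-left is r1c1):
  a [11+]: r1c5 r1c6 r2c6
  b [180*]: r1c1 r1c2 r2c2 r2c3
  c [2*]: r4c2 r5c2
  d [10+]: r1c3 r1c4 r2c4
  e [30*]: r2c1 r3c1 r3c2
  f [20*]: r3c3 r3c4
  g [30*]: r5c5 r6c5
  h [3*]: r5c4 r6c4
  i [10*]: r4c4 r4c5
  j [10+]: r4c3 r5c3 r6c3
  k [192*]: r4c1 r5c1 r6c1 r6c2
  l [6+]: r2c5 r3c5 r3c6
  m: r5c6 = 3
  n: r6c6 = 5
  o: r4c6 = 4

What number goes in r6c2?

4

O is a freebie, leaving r4c6 = 4.
Cage m is given, so r5c6 = 3.
Cage k needs product 192; hence r6c2 = 4.
Cage n is given, which forces r6c6 = 5.
Cage k has product 192; hence r5c1 = 4.
Row 5 now contains 3, which forces r5c4 = 1.
Cage g's pair has product 30, so r5c5 = 5.
The two cells of cage h must have product 3; hence r6c4 = 3.
5 is placed in row 6; hence r6c5 = 6.
Cage k needs product 192, so r4c1 = 6.
Cage c needs two cells with product 2, leaving r4c2 = 1.
Cage j has sum 10, so r4c3 = 3.
The two cells of cage i must have product 10; hence r4c4 = 5.
5 is placed in column 5, so r4c5 = 2.
Row 5 already has 1, so r5c2 = 2.
The 3 cells of cage j must have sum 10, so r5c3 = 6.
6 is placed in row 6, so r6c1 = 2.
Cage j needs sum 10, so r6c3 = 1.
The 3 cells of cage e must have product 30, so r3c2 = 6.
Cage f needs two cells with product 20, which forces r3c3 = 5.
Column 4 already has 5, leaving r3c4 = 4.
Cage b needs product 180, which forces r1c1 = 3.
Cage b needs product 180; hence r1c2 = 5.
Cage d needs sum 10, leaving r1c3 = 2.
Cage d has sum 10, which forces r1c4 = 6.
3 is placed in row 1; hence r1c5 = 4.
Row 1 now contains 6, leaving r1c6 = 1.
Cage e needs product 30, leaving r2c1 = 5.
Cage b has product 180, so r2c2 = 3.
The 4 cells of cage b must have product 180, leaving r2c3 = 4.
4 is placed in column 4, which forces r2c4 = 2.
Row 2 now contains 3, which forces r2c5 = 1.
Row 2 now contains 2; hence r2c6 = 6.
Row 3 already has 5; hence r3c1 = 1.
1 is placed in column 5, leaving r3c5 = 3.
Cage l has sum 6; hence r3c6 = 2.
Filled in: 3 5 2 6 4 1 / 5 3 4 2 1 6 / 1 6 5 4 3 2 / 6 1 3 5 2 4 / 4 2 6 1 5 3 / 2 4 1 3 6 5.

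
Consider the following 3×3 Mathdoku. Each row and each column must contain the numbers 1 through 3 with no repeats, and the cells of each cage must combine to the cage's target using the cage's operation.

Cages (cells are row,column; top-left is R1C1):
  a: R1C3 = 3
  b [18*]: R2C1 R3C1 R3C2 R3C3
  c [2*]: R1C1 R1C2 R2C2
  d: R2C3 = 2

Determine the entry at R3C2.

3

Cage c needs product 2, leaving R1C1 = 1.
The 3 cells of cage c must have product 2, which forces R1C2 = 2.
Cage a is given, which forces R1C3 = 3.
The 4 cells of cage b must have product 18, so R2C1 = 3.
Cage c needs product 2, which forces R2C2 = 1.
D is a freebie; hence R2C3 = 2.
1 is placed in column 1, leaving R3C1 = 2.
1 is placed in column 2, leaving R3C2 = 3.
Column 3 now contains 2, so R3C3 = 1.
The full grid is 1 2 3 / 3 1 2 / 2 3 1.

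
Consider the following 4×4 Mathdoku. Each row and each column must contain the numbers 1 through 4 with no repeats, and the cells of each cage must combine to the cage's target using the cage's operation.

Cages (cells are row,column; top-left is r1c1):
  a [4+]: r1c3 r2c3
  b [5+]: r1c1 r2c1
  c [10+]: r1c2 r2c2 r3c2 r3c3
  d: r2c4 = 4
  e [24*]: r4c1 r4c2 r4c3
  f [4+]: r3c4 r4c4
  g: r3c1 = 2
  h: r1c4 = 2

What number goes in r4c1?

3

Cage h is a single given cell, so r1c4 = 2.
Cage d is a single given cell; hence r2c4 = 4.
G is a freebie, which forces r3c1 = 2.
Cage b needs two cells with sum 5, so r1c1 = 4.
Cage b needs two cells with sum 5, leaving r2c1 = 1.
Cage c has sum 10; hence r2c2 = 2.
Row 2 now contains 1, leaving r2c3 = 3.
Column 1 already has 4, leaving r4c1 = 3.
Row 4 now contains 3, leaving r4c2 = 4.
Row 4 already has 4, so r4c3 = 2.
Row 4 now contains 3, which forces r4c4 = 1.
Column 3 now contains 3, so r1c3 = 1.
The 4 cells of cage c must have sum 10, so r3c3 = 4.
1 is placed in column 4, which forces r3c4 = 3.
Row 1 already has 1; hence r1c2 = 3.
3 is placed in row 3; hence r3c2 = 1.
The full grid is 4 3 1 2 / 1 2 3 4 / 2 1 4 3 / 3 4 2 1.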